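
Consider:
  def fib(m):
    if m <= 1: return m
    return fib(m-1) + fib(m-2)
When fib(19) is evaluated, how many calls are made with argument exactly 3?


Let N(m) = number of times fib(m) is called while evaluating fib(19).
N(19) = 1 (the initial call).
N(18) = 1 (only fib(19) calls it).
For 1 <= m <= 17: fib(m) is called by fib(m+1) and fib(m+2), so
  N(m) = N(m+1) + N(m+2).
fib(0) is called only by fib(2), so N(0) = N(2).
Walk down from m=19:
  N(19)=1, N(18)=1, N(17)=2, N(16)=3, N(15)=5, N(14)=8, N(13)=13, N(12)=21, N(11)=34, N(10)=55, N(9)=89, N(8)=144, N(7)=233, N(6)=377, N(5)=610, N(4)=987, N(3)=1597
N(3) = 1597


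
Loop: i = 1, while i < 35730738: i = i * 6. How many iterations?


i multiplies by 6 each step:
i = 1 -> 6 -> 36 -> 216 -> 1296 -> 7776 -> 46656 -> 279936 -> 1679616 -> 10077696 -> 60466176 (stop)
Iterations = ceil(log_6(35730738)) = 10


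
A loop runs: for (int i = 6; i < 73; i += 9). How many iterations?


Loop starts at i = 6, increments by 9, stops when i >= 73.
Number of iterations = ceil((73 - 6) / 9)
= ceil(67 / 9)
= 8


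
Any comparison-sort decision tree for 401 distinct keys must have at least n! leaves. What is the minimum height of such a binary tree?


A binary decision tree of height h has at most 2^h leaves and needs at least n! of them, so h >= ceil(log2(n!)).
401! is far too large to multiply out, so use Stirling's series:
  ln(n!) ~ n ln n - n + (1/2) ln(2 pi n) + 1/(12n)  (error below 1/(360 n^3), negligible here)
  ln(401) = 5.9939614
  n ln n = 401 * 5.9939614 = 2403.5785
  (1/2) ln(2 pi * 401) = (1/2) ln(2519.5573) = 3.9159
  1/(12*401) = 0.0002
  ln(401!) ~ 2403.5785 - 401 + 3.9159 + 0.0002 = 2006.4946
Convert to base 2: log2(401!) = 2006.4946 / ln 2 = 2006.4946 / 0.69314718 = 2894.7598
ceil(2894.7598) = 2895


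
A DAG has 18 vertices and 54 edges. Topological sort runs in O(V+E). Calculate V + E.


V = 18 (vertex processing)
E = 54 (edge processing)
V + E = 18 + 54 = 72


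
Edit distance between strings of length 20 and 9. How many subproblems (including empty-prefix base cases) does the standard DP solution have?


The table includes base cases (empty prefixes).
Rows: (m+1) = 21
Columns: (n+1) = 10
Total = 21 * 10 = 210


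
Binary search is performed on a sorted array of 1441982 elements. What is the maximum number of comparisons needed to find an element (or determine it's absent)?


Binary search halves the search space each comparison:
  Step 1: search space = 1441982 -> 720991
  Step 2: search space = 720991 -> 360495
  Step 3: search space = 360495 -> 180247
  Step 4: search space = 180247 -> 90123
  Step 5: search space = 90123 -> 45061
  Step 6: search space = 45061 -> 22530
  Step 7: search space = 22530 -> 11265
  Step 8: search space = 11265 -> 5632
  Step 9: search space = 5632 -> 2816
  Step 10: search space = 2816 -> 1408
  Step 11: search space = 1408 -> 704
  Step 12: search space = 704 -> 352
  Step 13: search space = 352 -> 176
  Step 14: search space = 176 -> 88
  Step 15: search space = 88 -> 44
  Step 16: search space = 44 -> 22
  Step 17: search space = 22 -> 11
  Step 18: search space = 11 -> 5
  Step 19: search space = 5 -> 2
  Step 20: search space = 2 -> 1
  Step 21: search space = 1 (final check)
Maximum comparisons = floor(log2(1441982)) + 1 = 20 + 1 = 21


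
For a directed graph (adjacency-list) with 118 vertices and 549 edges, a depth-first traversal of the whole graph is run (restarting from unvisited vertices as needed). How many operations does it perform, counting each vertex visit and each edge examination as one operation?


A full DFS traversal visits each vertex once and examines each edge once.
V = 118
E = 549
Sum = 118 + 549 = 667


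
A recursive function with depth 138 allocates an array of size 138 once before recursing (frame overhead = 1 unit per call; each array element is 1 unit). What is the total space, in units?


Array allocation: 138 units (allocated once)
Stack frames: 138 deep * 1 per frame = 138 units
Total = 138 + 138 = 276


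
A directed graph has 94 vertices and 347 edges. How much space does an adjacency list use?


Adjacency list: one list head per vertex + one entry per edge
Vertex heads: 94
Edge entries: 347
Total = 94 + 347 = 441


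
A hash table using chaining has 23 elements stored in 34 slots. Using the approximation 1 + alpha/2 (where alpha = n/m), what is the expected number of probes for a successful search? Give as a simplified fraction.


Load factor alpha = n/m = 23/34
Expected probes = 1 + alpha/2 = 1 + 23/(2*34)
= 1 + 23/68
= 68/68 + 23/68
= 91/68


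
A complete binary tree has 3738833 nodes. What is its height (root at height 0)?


In a complete binary tree, level k holds nodes 2^k .. 2^(k+1)-1 (1-indexed).
Height = floor(log2(n)) = floor(log2(3738833)) = 21
Check: 2^21 = 2097152 <= 3738833 < 4194304 = 2^22


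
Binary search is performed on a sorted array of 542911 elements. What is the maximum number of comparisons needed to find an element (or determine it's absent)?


Binary search halves the search space each comparison:
  Step 1: search space = 542911 -> 271455
  Step 2: search space = 271455 -> 135727
  Step 3: search space = 135727 -> 67863
  Step 4: search space = 67863 -> 33931
  Step 5: search space = 33931 -> 16965
  Step 6: search space = 16965 -> 8482
  Step 7: search space = 8482 -> 4241
  Step 8: search space = 4241 -> 2120
  Step 9: search space = 2120 -> 1060
  Step 10: search space = 1060 -> 530
  Step 11: search space = 530 -> 265
  Step 12: search space = 265 -> 132
  Step 13: search space = 132 -> 66
  Step 14: search space = 66 -> 33
  Step 15: search space = 33 -> 16
  Step 16: search space = 16 -> 8
  Step 17: search space = 8 -> 4
  Step 18: search space = 4 -> 2
  Step 19: search space = 2 -> 1
  Step 20: search space = 1 (final check)
Maximum comparisons = floor(log2(542911)) + 1 = 19 + 1 = 20


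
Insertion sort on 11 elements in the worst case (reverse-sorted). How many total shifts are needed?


In the worst case (reverse-sorted), each element shifts past all previous:
  Element 1: 1 shifts
  Element 2: 2 shifts
  Element 3: 3 shifts
  Element 4: 4 shifts
  Element 5: 5 shifts
  ...
  Element 10: 10 shifts
Total = 1 + 2 + ... + 10
= 11*(11-1)/2 = 55


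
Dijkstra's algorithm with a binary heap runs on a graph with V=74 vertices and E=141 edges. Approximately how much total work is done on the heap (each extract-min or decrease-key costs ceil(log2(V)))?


Dijkstra with a binary heap: each vertex is extracted once, each edge may relax once.
Each heap operation costs O(log V).
V + E = 74 + 141 = 215
ceil(log2(74)) = 7 (since 2^6 = 64 < 74 <= 128 = 2^7)
Total heap work = (V+E) * ceil(log2(V)) = 215 * 7 = 1505


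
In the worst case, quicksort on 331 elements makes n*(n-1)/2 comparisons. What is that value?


Sum of comparisons per partition:
330 + 329 + ... + 1 + 0
= 331 * (331 - 1) / 2
= 331 * 330 / 2
= 54615


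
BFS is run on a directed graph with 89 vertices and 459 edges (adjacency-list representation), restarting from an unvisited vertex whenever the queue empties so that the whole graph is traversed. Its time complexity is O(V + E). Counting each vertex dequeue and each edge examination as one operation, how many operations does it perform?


A full BFS traversal dequeues each vertex exactly once and examines each directed edge exactly once.
V = 89 (vertex processing cost)
E = 459 (edge examination cost)
Total operations proportional to V + E = 89 + 459 = 548


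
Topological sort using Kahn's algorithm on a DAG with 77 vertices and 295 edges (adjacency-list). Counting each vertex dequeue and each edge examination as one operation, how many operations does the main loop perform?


Kahn's algorithm:
  1. Compute in-degrees: O(V + E)
  2. Process queue: each vertex dequeued once (O(V))
     each edge examined once (O(E))
Total = V + E = 77 + 295 = 372


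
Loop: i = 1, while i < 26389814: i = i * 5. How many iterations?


i multiplies by 5 each step:
i = 1 -> 5 -> 25 -> 125 -> 625 -> 3125 -> 15625 -> 78125 -> 390625 -> 1953125 -> 9765625 -> 48828125 (stop)
Iterations = ceil(log_5(26389814)) = 11


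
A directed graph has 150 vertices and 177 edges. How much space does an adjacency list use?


Adjacency list: one list head per vertex + one entry per edge
Vertex heads: 150
Edge entries: 177
Total = 150 + 177 = 327


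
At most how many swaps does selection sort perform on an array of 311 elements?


Each of the 310 passes places one element in its final position.
Pass 1: swap minimum into position 0
Pass 2: swap minimum of remaining into position 1
...
Pass 310: last two elements, one swap
Maximum swaps = 311 - 1 = 310


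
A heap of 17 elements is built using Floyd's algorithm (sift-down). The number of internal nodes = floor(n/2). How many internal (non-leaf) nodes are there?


Leaf nodes occupy roughly half the array.
Sift-down is called for each internal node, starting from the last one.
Internal nodes = floor(n/2) = floor(17/2) = 8


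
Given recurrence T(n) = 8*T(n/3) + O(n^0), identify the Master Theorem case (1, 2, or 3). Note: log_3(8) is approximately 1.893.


Master Theorem parameters: a=8, b=3, c=0
log_b(a) = 1.893
Compare b^c with a: 3^0 = 1 < 8, so c < log_b(a).
Comparing c=0 vs log_b(a)=1.893:
0 < 1.893 => Case 1
Result: T(n) = O(n^(log_3 8)) ~ O(n^1.893)
Master Theorem case = 1


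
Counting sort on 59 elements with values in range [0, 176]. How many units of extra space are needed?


Output array size: 59 (to store sorted result)
Count array size: 177 (one slot per possible value, range 0 to 176)
Total extra space = 59 + 177 = 236


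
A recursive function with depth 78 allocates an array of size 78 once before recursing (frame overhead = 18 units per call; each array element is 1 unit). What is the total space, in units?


Array allocation: 78 units (allocated once)
Stack frames: 78 deep * 18 per frame = 1404 units
Total = 78 + 1404 = 1482


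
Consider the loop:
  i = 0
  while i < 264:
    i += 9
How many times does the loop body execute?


Starting at i = 0, each iteration adds 9.
Iterations until i >= 264:
  Iteration 1: i = 0 -> i = 9
  Iteration 2: i = 9 -> i = 18
  Iteration 3: i = 18 -> i = 27
  Iteration 4: i = 27 -> i = 36
  Iteration 5: i = 36 -> i = 45
  Iteration 6: i = 45 -> i = 54
  Iteration 7: i = 54 -> i = 63
  Iteration 8: i = 63 -> i = 72
  ... continuing ...
Total iterations = ceil(264/9) = 30


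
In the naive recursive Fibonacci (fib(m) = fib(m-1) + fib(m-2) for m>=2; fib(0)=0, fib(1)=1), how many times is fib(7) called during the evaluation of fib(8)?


Let N(m) = number of times fib(m) is called while evaluating fib(8).
N(8) = 1 (the initial call).
N(7) = 1 (only fib(8) calls it).
For 1 <= m <= 6: fib(m) is called by fib(m+1) and fib(m+2), so
  N(m) = N(m+1) + N(m+2).
fib(0) is called only by fib(2), so N(0) = N(2).
Walk down from m=8:
  N(8)=1, N(7)=1
N(7) = 1


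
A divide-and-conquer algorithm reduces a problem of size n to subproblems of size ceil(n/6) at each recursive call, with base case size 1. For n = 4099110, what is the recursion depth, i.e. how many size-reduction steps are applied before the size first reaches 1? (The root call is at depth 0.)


Each step divides the size by 6 (rounding up); after k steps the size is ceil(n/6^k), which equals 1 exactly when 6^k >= n.
So the depth is the smallest k with 6^k >= 4099110, i.e. ceil(log_6(4099110)).
6^8 = 1679616 < 4099110 <= 10077696 = 6^9
Recursion depth = 9


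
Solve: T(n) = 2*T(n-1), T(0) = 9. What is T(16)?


Unrolling:
T(16) = 2*T(15) = 2^2*T(14) = ... = 2^16*T(0)
= 2^16 * 9
= 65536 * 9 = 589824


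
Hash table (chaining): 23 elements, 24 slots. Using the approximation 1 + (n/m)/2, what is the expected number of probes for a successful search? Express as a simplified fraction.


Computing expected probes:
alpha = 23/24
= 1 + alpha/2
= 1 + 23/(2*24)
= (2*24 + 23) / (2*24)
= 71/48


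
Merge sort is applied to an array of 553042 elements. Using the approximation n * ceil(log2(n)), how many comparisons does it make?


Merge sort divides the array into halves recursively.
Number of levels = ceil(log2(553042)) = 20
At each level, approximately n = 553042 comparisons are needed for merging.
Total comparisons ~ n * ceil(log2(n)) = 553042 * 20 = 11060840


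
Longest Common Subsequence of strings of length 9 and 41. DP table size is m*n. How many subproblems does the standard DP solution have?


DP table indexed by positions in both strings.
First string: 9 positions
Second string: 41 positions
Total = 9 * 41 = 369


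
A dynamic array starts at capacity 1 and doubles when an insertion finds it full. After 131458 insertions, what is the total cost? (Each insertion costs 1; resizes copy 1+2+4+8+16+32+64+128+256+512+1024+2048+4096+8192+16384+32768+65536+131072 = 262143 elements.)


Insertion cost: 131458 (one per element)
Resizes occur just before inserting elements 2, 3, 5, 9, ...
Elements copied at each resize: 1 + 2 + 4 + 8 + 16 + 32 + 64 + 128 + 256 + 512 + 1024 + 2048 + 4096 + 8192 + 16384 + 32768 + 65536 + 131072
Sum of copies = 262143 (geometric series: 2^k - 1)
Total = 131458 + 262143 = 393601


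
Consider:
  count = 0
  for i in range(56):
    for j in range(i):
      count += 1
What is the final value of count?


For each i, the inner loop runs i times:
  i=0: inner runs 0 times
  i=1: inner runs 1 time
  i=2: inner runs 2 times
  i=3: inner runs 3 times
  i=4: inner runs 4 times
  i=5: inner runs 5 times
  i=6: inner runs 6 times
  i=7: inner runs 7 times
  ...
Total = 0 + 1 + 2 + ... + 55 = 56*(56-1)/2 = 1540


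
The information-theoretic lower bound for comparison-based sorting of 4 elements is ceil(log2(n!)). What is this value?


A binary decision tree of height h has at most 2^h leaves and needs at least n! of them, so h >= ceil(log2(n!)).
Compute 4! as a running product:
  x2 = 2, x3 = 6, x4 = 24
4! = 24
Bracket between powers of 2:
  2^4 = 16 < 24 <= 32 = 2^5
So ceil(log2(4!)) = 5


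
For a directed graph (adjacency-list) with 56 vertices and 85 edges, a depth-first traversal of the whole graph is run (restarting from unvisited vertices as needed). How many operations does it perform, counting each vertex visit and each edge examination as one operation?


A full DFS traversal visits each vertex once and examines each edge once.
V = 56
E = 85
Sum = 56 + 85 = 141


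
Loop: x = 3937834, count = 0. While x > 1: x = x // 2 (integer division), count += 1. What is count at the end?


The variable x halves each step:
x = 3937834 -> 1968917 -> 984458 -> 492229 -> 246114 -> 123057 -> 61528 -> 30764 -> 15382 -> 7691 -> 3845 -> 1922 -> 961 -> 480 -> 240 -> 120 -> 60 -> 30 -> 15 -> 7 -> 3 -> 1
Number of halvings = floor(log2(3937834)) = 21


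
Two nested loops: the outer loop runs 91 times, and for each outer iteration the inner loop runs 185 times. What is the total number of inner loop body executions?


Outer loop: 91 iterations
Inner loop: 185 iterations per outer iteration
Total = 91 * 185 = 16835


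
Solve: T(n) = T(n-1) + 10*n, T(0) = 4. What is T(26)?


Expanding the recurrence:
T(26) = T(25) + 10*26
       = T(24) + 10*25 + 10*26
       ...
       = T(0) + 10*(1 + 2 + ... + 26)
       = 4 + 10 * 26*27/2
       = 4 + 10 * 351
       = 4 + 3510 = 3514


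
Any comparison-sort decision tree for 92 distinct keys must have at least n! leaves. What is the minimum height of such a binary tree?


A binary decision tree of height h has at most 2^h leaves and needs at least n! of them, so h >= ceil(log2(n!)).
92! is far too large to multiply out, so use Stirling's series:
  ln(n!) ~ n ln n - n + (1/2) ln(2 pi n) + 1/(12n)  (error below 1/(360 n^3), negligible here)
  ln(92) = 4.5217886
  n ln n = 92 * 4.5217886 = 416.0046
  (1/2) ln(2 pi * 92) = (1/2) ln(578.0530) = 3.1798
  1/(12*92) = 0.0009
  ln(92!) ~ 416.0046 - 92 + 3.1798 + 0.0009 = 327.1853
Convert to base 2: log2(92!) = 327.1853 / ln 2 = 327.1853 / 0.69314718 = 472.0286
ceil(472.0286) = 473


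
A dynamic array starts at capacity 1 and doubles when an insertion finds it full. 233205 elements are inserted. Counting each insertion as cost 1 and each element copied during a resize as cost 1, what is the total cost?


n = 233205
Insertion costs: 233205
Resizes copy 1, 2, 4, ... up to the largest power of 2 that is <= n-1 = 233204, i.e. 131072.
Copy costs = 1 + 2 + 4 + 8 + 16 + 32 + 64 + 128 + 256 + 512 + 1024 + 2048 + 4096 + 8192 + 16384 + 32768 + 65536 + 131072 = 262143
Total = 233205 + 262143 = 495348


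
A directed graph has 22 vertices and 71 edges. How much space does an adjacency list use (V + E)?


Adjacency list: one list head per vertex + one entry per edge
Vertex heads: 22
Edge entries: 71
Total = 22 + 71 = 93


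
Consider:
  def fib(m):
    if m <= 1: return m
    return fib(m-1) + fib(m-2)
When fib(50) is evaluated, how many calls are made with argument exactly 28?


Let N(m) = number of times fib(m) is called while evaluating fib(50).
N(50) = 1 (the initial call).
N(49) = 1 (only fib(50) calls it).
For 1 <= m <= 48: fib(m) is called by fib(m+1) and fib(m+2), so
  N(m) = N(m+1) + N(m+2).
fib(0) is called only by fib(2), so N(0) = N(2).
Walk down from m=50:
  N(50)=1, N(49)=1, N(48)=2, N(47)=3, N(46)=5, N(45)=8, N(44)=13, N(43)=21, N(42)=34, N(41)=55, N(40)=89, N(39)=144, N(38)=233, N(37)=377, N(36)=610, N(35)=987, N(34)=1597, N(33)=2584, N(32)=4181, N(31)=6765, N(30)=10946, N(29)=17711, N(28)=28657
N(28) = 28657


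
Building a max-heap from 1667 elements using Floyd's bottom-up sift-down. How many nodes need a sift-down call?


In a heap of 1667 elements (0-indexed array):
  Last element index: 1666
  Parent of last element: floor((1666 - 1) / 2) = 832
  Internal nodes: indices 0 to 832
  Count = floor(1667/2) = 833


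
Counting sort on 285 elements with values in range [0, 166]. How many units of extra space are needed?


Output array size: 285 (to store sorted result)
Count array size: 167 (one slot per possible value, range 0 to 166)
Total extra space = 285 + 167 = 452


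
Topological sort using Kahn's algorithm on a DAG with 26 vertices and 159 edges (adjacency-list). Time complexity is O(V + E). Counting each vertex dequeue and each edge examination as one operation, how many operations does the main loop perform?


Kahn's algorithm:
  1. Compute in-degrees: O(V + E)
  2. Process queue: each vertex dequeued once (O(V))
     each edge examined once (O(E))
Total = V + E = 26 + 159 = 185


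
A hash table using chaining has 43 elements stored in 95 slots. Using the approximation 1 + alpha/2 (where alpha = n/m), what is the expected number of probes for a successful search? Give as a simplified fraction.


Load factor alpha = n/m = 43/95
Expected probes = 1 + alpha/2 = 1 + 43/(2*95)
= 1 + 43/190
= 190/190 + 43/190
= 233/190


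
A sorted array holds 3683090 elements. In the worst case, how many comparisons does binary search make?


Halving sequence: 3683090 -> 1841545 -> 920772 -> 460386 -> 230193 -> 115096 -> 57548 -> 28774 -> 14387 -> 7193 -> 3596 -> 1798 -> 899 -> 449 -> 224 -> 112 -> 56 -> 28 -> 14 -> 7 -> 3 -> 1
Number of halvings = 21
Max comparisons = 21 + 1 = 22


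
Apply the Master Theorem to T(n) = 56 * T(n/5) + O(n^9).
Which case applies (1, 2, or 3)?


The Master Theorem: T(n) = a*T(n/b) + O(n^c)
  a = 56, b = 5, c = 9
log_b(a) = log_5(56) ~ 2.501
Compare b^c with a: 5^9 = 1953125 > 56, so c > log_b(a).
Since c > log_b(a), Case 3 applies.
T(n) = O(n^9)
Master Theorem case = 3


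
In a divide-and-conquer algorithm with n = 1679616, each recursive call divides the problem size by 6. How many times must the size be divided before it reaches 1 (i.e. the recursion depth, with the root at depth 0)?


Number of divisions = log_6(1679616)
Sizes: 1679616 -> 279936 -> 46656 -> 7776 -> 1296 -> 216 -> 36 -> 6 -> 1 (8 divisions)
Recursion depth = 8


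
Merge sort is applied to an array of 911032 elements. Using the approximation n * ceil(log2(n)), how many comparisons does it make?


Merge sort divides the array into halves recursively.
Number of levels = ceil(log2(911032)) = 20
At each level, approximately n = 911032 comparisons are needed for merging.
Total comparisons ~ n * ceil(log2(n)) = 911032 * 20 = 18220640


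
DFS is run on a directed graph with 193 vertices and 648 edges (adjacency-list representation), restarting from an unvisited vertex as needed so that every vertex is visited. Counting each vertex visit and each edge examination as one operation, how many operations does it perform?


A full DFS traversal processes each vertex exactly once (push/pop on stack).
Each directed edge is examined once.
V = 193, E = 648
V + E = 841


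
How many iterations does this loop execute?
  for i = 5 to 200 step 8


The loop variable i takes values starting at 5 and increments by 8 each iteration.
Sequence: i = 5, 13, 21, 29, 37, 45, 53, 61, 69, ...
The upper bound 200 is inclusive, so the count is floor((last - first) / step) + 1:
floor((200 - 5) / 8) + 1 = floor(195/8) + 1 = 24 + 1 = 25


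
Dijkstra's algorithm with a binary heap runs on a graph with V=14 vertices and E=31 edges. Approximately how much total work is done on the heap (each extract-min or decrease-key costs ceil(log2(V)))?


Dijkstra with a binary heap: each vertex is extracted once, each edge may relax once.
Each heap operation costs O(log V).
V + E = 14 + 31 = 45
ceil(log2(14)) = 4 (since 2^3 = 8 < 14 <= 16 = 2^4)
Total heap work = (V+E) * ceil(log2(V)) = 45 * 4 = 180


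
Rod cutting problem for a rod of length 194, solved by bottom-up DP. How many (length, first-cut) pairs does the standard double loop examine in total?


For each subproblem length i = 1..194, the inner loop considers i possible first cuts.
Total = 1 + 2 + ... + 194
= 194*(194+1)/2
= 194*195/2 = 18915


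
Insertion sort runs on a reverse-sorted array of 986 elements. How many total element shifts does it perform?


Sum of shifts = 1 + 2 + 3 + ... + 985
= 986 * 985 / 2
= 971210 / 2
= 485605


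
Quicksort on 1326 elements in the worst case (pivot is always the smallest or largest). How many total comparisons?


In the worst case, each partition step picks the worst pivot:
  Partition 1: 1325 comparisons (n-1 elements to compare)
  Partition 2: 1324 comparisons
  Partition 3: 1323 comparisons
  Partition 4: 1322 comparisons
  Partition 5: 1321 comparisons
  ...
  Last partition: 0 comparisons
Total = (n-1) + (n-2) + ... + 1 + 0 = n*(n-1)/2
= 1326*1325/2 = 878475


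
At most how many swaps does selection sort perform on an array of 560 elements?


Each of the 559 passes places one element in its final position.
Pass 1: swap minimum into position 0
Pass 2: swap minimum of remaining into position 1
...
Pass 559: last two elements, one swap
Maximum swaps = 560 - 1 = 559


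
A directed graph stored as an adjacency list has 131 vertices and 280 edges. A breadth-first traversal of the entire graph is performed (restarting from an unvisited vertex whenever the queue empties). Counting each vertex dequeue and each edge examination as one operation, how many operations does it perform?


A full BFS traversal dequeues each vertex once and examines each edge once.
Vertex visits: 131
Edge visits: 280
V + E = 131 + 280 = 411


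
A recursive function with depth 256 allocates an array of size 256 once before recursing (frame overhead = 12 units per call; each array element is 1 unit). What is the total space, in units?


Array allocation: 256 units (allocated once)
Stack frames: 256 deep * 12 per frame = 3072 units
Total = 256 + 3072 = 3328


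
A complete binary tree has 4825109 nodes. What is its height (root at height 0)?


In a complete binary tree, level k holds nodes 2^k .. 2^(k+1)-1 (1-indexed).
Height = floor(log2(n)) = floor(log2(4825109)) = 22
Check: 2^22 = 4194304 <= 4825109 < 8388608 = 2^23


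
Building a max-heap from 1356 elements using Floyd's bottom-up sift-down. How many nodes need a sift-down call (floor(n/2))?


In a heap of 1356 elements (0-indexed array):
  Last element index: 1355
  Parent of last element: floor((1355 - 1) / 2) = 677
  Internal nodes: indices 0 to 677
  Count = floor(1356/2) = 678


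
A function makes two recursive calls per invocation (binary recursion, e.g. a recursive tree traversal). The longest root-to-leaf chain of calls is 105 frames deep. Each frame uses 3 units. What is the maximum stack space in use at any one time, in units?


Binary recursion: the two calls run one after the other, so only one root-to-leaf chain of frames is on the stack at a time.
Maximum depth (longest chain) = 105 frames
Each frame = 3 units
Max stack space = 105 * 3 = 315


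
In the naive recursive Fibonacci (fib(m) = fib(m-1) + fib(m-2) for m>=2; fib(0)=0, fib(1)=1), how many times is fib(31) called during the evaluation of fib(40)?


Let N(m) = number of times fib(m) is called while evaluating fib(40).
N(40) = 1 (the initial call).
N(39) = 1 (only fib(40) calls it).
For 1 <= m <= 38: fib(m) is called by fib(m+1) and fib(m+2), so
  N(m) = N(m+1) + N(m+2).
fib(0) is called only by fib(2), so N(0) = N(2).
Walk down from m=40:
  N(40)=1, N(39)=1, N(38)=2, N(37)=3, N(36)=5, N(35)=8, N(34)=13, N(33)=21, N(32)=34, N(31)=55
N(31) = 55


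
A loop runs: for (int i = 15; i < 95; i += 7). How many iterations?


Loop starts at i = 15, increments by 7, stops when i >= 95.
Number of iterations = ceil((95 - 15) / 7)
= ceil(80 / 7)
= 12


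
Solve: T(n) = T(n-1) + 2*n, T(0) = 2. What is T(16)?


Expanding the recurrence:
T(16) = T(15) + 2*16
       = T(14) + 2*15 + 2*16
       ...
       = T(0) + 2*(1 + 2 + ... + 16)
       = 2 + 2 * 16*17/2
       = 2 + 2 * 136
       = 2 + 272 = 274


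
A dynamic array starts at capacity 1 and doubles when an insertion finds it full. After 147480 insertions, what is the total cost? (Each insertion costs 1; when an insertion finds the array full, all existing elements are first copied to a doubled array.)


Insertion cost: 147480 (one per element)
Resizes occur just before inserting elements 2, 3, 5, 9, ...
Elements copied at each resize: 1 + 2 + 4 + 8 + 16 + 32 + 64 + 128 + 256 + 512 + 1024 + 2048 + 4096 + 8192 + 16384 + 32768 + 65536 + 131072
Sum of copies = 262143 (geometric series: 2^k - 1)
Total = 147480 + 262143 = 409623


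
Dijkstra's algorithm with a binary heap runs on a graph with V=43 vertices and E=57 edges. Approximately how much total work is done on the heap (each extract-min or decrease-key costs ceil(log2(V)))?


Dijkstra with a binary heap: each vertex is extracted once, each edge may relax once.
Each heap operation costs O(log V).
V + E = 43 + 57 = 100
ceil(log2(43)) = 6 (since 2^5 = 32 < 43 <= 64 = 2^6)
Total heap work = (V+E) * ceil(log2(V)) = 100 * 6 = 600


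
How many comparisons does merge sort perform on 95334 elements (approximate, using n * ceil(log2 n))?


Recursion depth: ceil(log2(95334)) = 17
Each recursion level merges n = 95334 elements
Total = 95334 * 17 = 1620678


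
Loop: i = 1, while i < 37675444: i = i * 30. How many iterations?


i multiplies by 30 each step:
i = 1 -> 30 -> 900 -> 27000 -> 810000 -> 24300000 -> 729000000 (stop)
Iterations = ceil(log_30(37675444)) = 6


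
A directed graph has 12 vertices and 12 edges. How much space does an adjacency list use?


Adjacency list: one list head per vertex + one entry per edge
Vertex heads: 12
Edge entries: 12
Total = 12 + 12 = 24


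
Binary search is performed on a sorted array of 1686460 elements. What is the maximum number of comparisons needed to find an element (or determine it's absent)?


Binary search halves the search space each comparison:
  Step 1: search space = 1686460 -> 843230
  Step 2: search space = 843230 -> 421615
  Step 3: search space = 421615 -> 210807
  Step 4: search space = 210807 -> 105403
  Step 5: search space = 105403 -> 52701
  Step 6: search space = 52701 -> 26350
  Step 7: search space = 26350 -> 13175
  Step 8: search space = 13175 -> 6587
  Step 9: search space = 6587 -> 3293
  Step 10: search space = 3293 -> 1646
  Step 11: search space = 1646 -> 823
  Step 12: search space = 823 -> 411
  Step 13: search space = 411 -> 205
  Step 14: search space = 205 -> 102
  Step 15: search space = 102 -> 51
  Step 16: search space = 51 -> 25
  Step 17: search space = 25 -> 12
  Step 18: search space = 12 -> 6
  Step 19: search space = 6 -> 3
  Step 20: search space = 3 -> 1
  Step 21: search space = 1 (final check)
Maximum comparisons = floor(log2(1686460)) + 1 = 20 + 1 = 21


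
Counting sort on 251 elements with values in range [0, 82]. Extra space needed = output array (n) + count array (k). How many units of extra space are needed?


Output array size: 251 (to store sorted result)
Count array size: 83 (one slot per possible value, range 0 to 82)
Total extra space = 251 + 83 = 334


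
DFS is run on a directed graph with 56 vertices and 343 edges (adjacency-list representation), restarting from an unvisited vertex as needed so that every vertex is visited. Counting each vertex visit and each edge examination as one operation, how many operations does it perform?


A full DFS traversal processes each vertex exactly once (push/pop on stack).
Each directed edge is examined once.
V = 56, E = 343
V + E = 399


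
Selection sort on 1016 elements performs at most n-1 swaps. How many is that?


Each of the 1015 passes places one element in its final position.
Pass 1: swap minimum into position 0
Pass 2: swap minimum of remaining into position 1
...
Pass 1015: last two elements, one swap
Maximum swaps = 1016 - 1 = 1015


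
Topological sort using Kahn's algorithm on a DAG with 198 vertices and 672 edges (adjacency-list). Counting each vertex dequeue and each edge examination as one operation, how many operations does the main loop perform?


Kahn's algorithm:
  1. Compute in-degrees: O(V + E)
  2. Process queue: each vertex dequeued once (O(V))
     each edge examined once (O(E))
Total = V + E = 198 + 672 = 870


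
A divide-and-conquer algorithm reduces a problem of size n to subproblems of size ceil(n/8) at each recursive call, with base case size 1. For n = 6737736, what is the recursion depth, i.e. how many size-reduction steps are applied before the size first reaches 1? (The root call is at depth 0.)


Each step divides the size by 8 (rounding up); after k steps the size is ceil(n/8^k), which equals 1 exactly when 8^k >= n.
So the depth is the smallest k with 8^k >= 6737736, i.e. ceil(log_8(6737736)).
8^7 = 2097152 < 6737736 <= 16777216 = 8^8
Recursion depth = 8


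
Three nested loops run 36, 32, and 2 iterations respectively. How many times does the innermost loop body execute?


Loop 1 (outermost): 36 iterations
Loop 2 (middle): 32 iterations per outer
Loop 3 (innermost): 2 iterations per middle
Total = 36 * 32 * 2 = 2304


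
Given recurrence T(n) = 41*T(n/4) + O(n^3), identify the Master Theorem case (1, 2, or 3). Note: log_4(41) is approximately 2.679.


Master Theorem parameters: a=41, b=4, c=3
log_b(a) = 2.679
Compare b^c with a: 4^3 = 64 > 41, so c > log_b(a).
Comparing c=3 vs log_b(a)=2.679:
3 > 2.679 => Case 3
Result: T(n) = O(n^3)
Master Theorem case = 3


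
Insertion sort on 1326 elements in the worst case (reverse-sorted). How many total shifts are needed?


In the worst case (reverse-sorted), each element shifts past all previous:
  Element 1: 1 shifts
  Element 2: 2 shifts
  Element 3: 3 shifts
  Element 4: 4 shifts
  Element 5: 5 shifts
  ...
  Element 1325: 1325 shifts
Total = 1 + 2 + ... + 1325
= 1326*(1326-1)/2 = 878475


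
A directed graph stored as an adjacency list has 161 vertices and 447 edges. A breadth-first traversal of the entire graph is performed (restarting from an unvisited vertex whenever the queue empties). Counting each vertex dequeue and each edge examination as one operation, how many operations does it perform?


A full BFS traversal dequeues each vertex once and examines each edge once.
Vertex visits: 161
Edge visits: 447
V + E = 161 + 447 = 608


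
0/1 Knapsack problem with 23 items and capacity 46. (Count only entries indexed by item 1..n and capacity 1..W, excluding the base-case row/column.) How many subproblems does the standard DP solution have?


The DP table is indexed by (item, capacity).
Rows: 23 items
Columns: 46 capacity values (1 to W)
Total subproblems = 23 * 46 = 1058


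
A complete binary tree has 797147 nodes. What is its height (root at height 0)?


In a complete binary tree, level k holds nodes 2^k .. 2^(k+1)-1 (1-indexed).
Height = floor(log2(n)) = floor(log2(797147)) = 19
Check: 2^19 = 524288 <= 797147 < 1048576 = 2^20


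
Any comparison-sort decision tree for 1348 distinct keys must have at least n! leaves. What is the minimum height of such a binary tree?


A binary decision tree of height h has at most 2^h leaves and needs at least n! of them, so h >= ceil(log2(n!)).
1348! is far too large to multiply out, so use Stirling's series:
  ln(n!) ~ n ln n - n + (1/2) ln(2 pi n) + 1/(12n)  (error below 1/(360 n^3), negligible here)
  ln(1348) = 7.2063773
  n ln n = 1348 * 7.2063773 = 9714.1966
  (1/2) ln(2 pi * 1348) = (1/2) ln(8469.7338) = 4.5221
  1/(12*1348) = 0.0001
  ln(1348!) ~ 9714.1966 - 1348 + 4.5221 + 0.0001 = 8370.7188
Convert to base 2: log2(1348!) = 8370.7188 / ln 2 = 8370.7188 / 0.69314718 = 12076.3945
ceil(12076.3945) = 12077


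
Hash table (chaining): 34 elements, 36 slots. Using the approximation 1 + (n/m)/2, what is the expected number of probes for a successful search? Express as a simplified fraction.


Computing expected probes:
alpha = 34/36
= 1 + alpha/2
= 1 + 34/(2*36)
= (2*36 + 34) / (2*36)
= 106/72 = 53/36


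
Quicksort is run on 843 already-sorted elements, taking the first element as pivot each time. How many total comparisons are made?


Sum of comparisons per partition:
842 + 841 + ... + 1 + 0
= 843 * (843 - 1) / 2
= 843 * 842 / 2
= 354903


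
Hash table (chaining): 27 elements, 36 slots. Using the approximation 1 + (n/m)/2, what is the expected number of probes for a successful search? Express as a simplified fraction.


Computing expected probes:
alpha = 27/36
= 1 + alpha/2
= 1 + 27/(2*36)
= (2*36 + 27) / (2*36)
= 99/72 = 11/8


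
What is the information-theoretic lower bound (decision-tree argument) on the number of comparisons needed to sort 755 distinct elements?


A binary decision tree of height h has at most 2^h leaves and needs at least n! of them, so h >= ceil(log2(n!)).
755! is far too large to multiply out, so use Stirling's series:
  ln(n!) ~ n ln n - n + (1/2) ln(2 pi n) + 1/(12n)  (error below 1/(360 n^3), negligible here)
  ln(755) = 6.6267177
  n ln n = 755 * 6.6267177 = 5003.1719
  (1/2) ln(2 pi * 755) = (1/2) ln(4743.8049) = 4.2323
  1/(12*755) = 0.0001
  ln(755!) ~ 5003.1719 - 755 + 4.2323 + 0.0001 = 4252.4043
Convert to base 2: log2(755!) = 4252.4043 / ln 2 = 4252.4043 / 0.69314718 = 6134.9226
ceil(6134.9226) = 6135


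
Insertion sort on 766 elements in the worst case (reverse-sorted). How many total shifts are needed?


In the worst case (reverse-sorted), each element shifts past all previous:
  Element 1: 1 shifts
  Element 2: 2 shifts
  Element 3: 3 shifts
  Element 4: 4 shifts
  Element 5: 5 shifts
  ...
  Element 765: 765 shifts
Total = 1 + 2 + ... + 765
= 766*(766-1)/2 = 292995


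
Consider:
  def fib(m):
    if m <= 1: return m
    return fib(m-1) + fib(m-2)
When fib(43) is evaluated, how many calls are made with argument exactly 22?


Let N(m) = number of times fib(m) is called while evaluating fib(43).
N(43) = 1 (the initial call).
N(42) = 1 (only fib(43) calls it).
For 1 <= m <= 41: fib(m) is called by fib(m+1) and fib(m+2), so
  N(m) = N(m+1) + N(m+2).
fib(0) is called only by fib(2), so N(0) = N(2).
Walk down from m=43:
  N(43)=1, N(42)=1, N(41)=2, N(40)=3, N(39)=5, N(38)=8, N(37)=13, N(36)=21, N(35)=34, N(34)=55, N(33)=89, N(32)=144, N(31)=233, N(30)=377, N(29)=610, N(28)=987, N(27)=1597, N(26)=2584, N(25)=4181, N(24)=6765, N(23)=10946, N(22)=17711
N(22) = 17711


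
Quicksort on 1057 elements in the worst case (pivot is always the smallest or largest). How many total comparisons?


In the worst case, each partition step picks the worst pivot:
  Partition 1: 1056 comparisons (n-1 elements to compare)
  Partition 2: 1055 comparisons
  Partition 3: 1054 comparisons
  Partition 4: 1053 comparisons
  Partition 5: 1052 comparisons
  ...
  Last partition: 0 comparisons
Total = (n-1) + (n-2) + ... + 1 + 0 = n*(n-1)/2
= 1057*1056/2 = 558096


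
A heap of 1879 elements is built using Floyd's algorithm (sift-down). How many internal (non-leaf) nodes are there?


Leaf nodes occupy roughly half the array.
Sift-down is called for each internal node, starting from the last one.
Internal nodes = floor(n/2) = floor(1879/2) = 939


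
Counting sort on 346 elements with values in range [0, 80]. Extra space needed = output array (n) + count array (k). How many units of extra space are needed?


Output array size: 346 (to store sorted result)
Count array size: 81 (one slot per possible value, range 0 to 80)
Total extra space = 346 + 81 = 427


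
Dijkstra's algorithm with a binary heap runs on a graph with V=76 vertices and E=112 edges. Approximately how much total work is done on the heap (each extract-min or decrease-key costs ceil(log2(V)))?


Dijkstra with a binary heap: each vertex is extracted once, each edge may relax once.
Each heap operation costs O(log V).
V + E = 76 + 112 = 188
ceil(log2(76)) = 7 (since 2^6 = 64 < 76 <= 128 = 2^7)
Total heap work = (V+E) * ceil(log2(V)) = 188 * 7 = 1316


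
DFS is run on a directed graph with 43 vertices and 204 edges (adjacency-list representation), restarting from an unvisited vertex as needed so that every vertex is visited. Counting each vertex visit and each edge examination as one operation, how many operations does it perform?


A full DFS traversal processes each vertex exactly once (push/pop on stack).
Each directed edge is examined once.
V = 43, E = 204
V + E = 247


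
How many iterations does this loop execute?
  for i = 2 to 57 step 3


The loop variable i takes values starting at 2 and increments by 3 each iteration.
Sequence: i = 2, 5, 8, 11, 14, 17, 20, 23, 26, ...
The upper bound 57 is inclusive, so the count is floor((last - first) / step) + 1:
floor((57 - 2) / 3) + 1 = floor(55/3) + 1 = 18 + 1 = 19


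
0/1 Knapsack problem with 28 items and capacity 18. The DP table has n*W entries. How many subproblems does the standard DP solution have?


The DP table is indexed by (item, capacity).
Rows: 28 items
Columns: 18 capacity values (1 to W)
Total subproblems = 28 * 18 = 504


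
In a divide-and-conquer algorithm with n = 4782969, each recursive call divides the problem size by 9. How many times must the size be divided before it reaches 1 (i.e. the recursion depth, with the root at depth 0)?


Number of divisions = log_9(4782969)
Sizes: 4782969 -> 531441 -> 59049 -> 6561 -> 729 -> 81 -> 9 -> 1 (7 divisions)
Recursion depth = 7


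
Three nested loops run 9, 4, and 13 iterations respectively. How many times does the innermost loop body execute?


Loop 1 (outermost): 9 iterations
Loop 2 (middle): 4 iterations per outer
Loop 3 (innermost): 13 iterations per middle
Total = 9 * 4 * 13 = 468


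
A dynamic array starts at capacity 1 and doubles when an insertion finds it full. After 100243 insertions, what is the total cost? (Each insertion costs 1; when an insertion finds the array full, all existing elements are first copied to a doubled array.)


Insertion cost: 100243 (one per element)
Resizes occur just before inserting elements 2, 3, 5, 9, ...
Elements copied at each resize: 1 + 2 + 4 + 8 + 16 + 32 + 64 + 128 + 256 + 512 + 1024 + 2048 + 4096 + 8192 + 16384 + 32768 + 65536
Sum of copies = 131071 (geometric series: 2^k - 1)
Total = 100243 + 131071 = 231314


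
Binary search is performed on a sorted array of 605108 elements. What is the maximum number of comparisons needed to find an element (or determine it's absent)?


Binary search halves the search space each comparison:
  Step 1: search space = 605108 -> 302554
  Step 2: search space = 302554 -> 151277
  Step 3: search space = 151277 -> 75638
  Step 4: search space = 75638 -> 37819
  Step 5: search space = 37819 -> 18909
  Step 6: search space = 18909 -> 9454
  Step 7: search space = 9454 -> 4727
  Step 8: search space = 4727 -> 2363
  Step 9: search space = 2363 -> 1181
  Step 10: search space = 1181 -> 590
  Step 11: search space = 590 -> 295
  Step 12: search space = 295 -> 147
  Step 13: search space = 147 -> 73
  Step 14: search space = 73 -> 36
  Step 15: search space = 36 -> 18
  Step 16: search space = 18 -> 9
  Step 17: search space = 9 -> 4
  Step 18: search space = 4 -> 2
  Step 19: search space = 2 -> 1
  Step 20: search space = 1 (final check)
Maximum comparisons = floor(log2(605108)) + 1 = 19 + 1 = 20
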